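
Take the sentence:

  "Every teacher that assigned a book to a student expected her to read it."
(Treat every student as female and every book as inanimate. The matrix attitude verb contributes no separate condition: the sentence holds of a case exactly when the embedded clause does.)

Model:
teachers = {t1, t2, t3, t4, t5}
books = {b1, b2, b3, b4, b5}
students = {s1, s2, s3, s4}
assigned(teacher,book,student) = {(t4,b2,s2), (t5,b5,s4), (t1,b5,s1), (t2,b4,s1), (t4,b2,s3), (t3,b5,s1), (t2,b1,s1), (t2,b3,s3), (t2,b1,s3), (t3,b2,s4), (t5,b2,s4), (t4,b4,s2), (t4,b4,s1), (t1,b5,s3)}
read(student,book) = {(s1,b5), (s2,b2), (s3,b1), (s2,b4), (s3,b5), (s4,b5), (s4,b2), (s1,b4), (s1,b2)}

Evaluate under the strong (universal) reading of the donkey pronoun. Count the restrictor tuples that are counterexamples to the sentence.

"her" takes "a student" as antecedent and "it" takes "a book"; both are donkey pronouns co-varying with the restrictor.
Strong reading: for every (t,b,s) with assigned(t,b,s), read(s,b).
Restrictor triples: (t1,b5,s1)→read(s1,b5) ✓  (t1,b5,s3)→read(s3,b5) ✓  (t2,b1,s1)→read(s1,b1) ✗  (t2,b1,s3)→read(s3,b1) ✓  (t2,b3,s3)→read(s3,b3) ✗  (t2,b4,s1)→read(s1,b4) ✓  (t3,b2,s4)→read(s4,b2) ✓  (t3,b5,s1)→read(s1,b5) ✓  (t4,b2,s2)→read(s2,b2) ✓  (t4,b2,s3)→read(s3,b2) ✗  (t4,b4,s1)→read(s1,b4) ✓  (t4,b4,s2)→read(s2,b4) ✓  (t5,b2,s4)→read(s4,b2) ✓  (t5,b5,s4)→read(s4,b5) ✓
Counterexamples (restrictor triples failing the scope): 3.

3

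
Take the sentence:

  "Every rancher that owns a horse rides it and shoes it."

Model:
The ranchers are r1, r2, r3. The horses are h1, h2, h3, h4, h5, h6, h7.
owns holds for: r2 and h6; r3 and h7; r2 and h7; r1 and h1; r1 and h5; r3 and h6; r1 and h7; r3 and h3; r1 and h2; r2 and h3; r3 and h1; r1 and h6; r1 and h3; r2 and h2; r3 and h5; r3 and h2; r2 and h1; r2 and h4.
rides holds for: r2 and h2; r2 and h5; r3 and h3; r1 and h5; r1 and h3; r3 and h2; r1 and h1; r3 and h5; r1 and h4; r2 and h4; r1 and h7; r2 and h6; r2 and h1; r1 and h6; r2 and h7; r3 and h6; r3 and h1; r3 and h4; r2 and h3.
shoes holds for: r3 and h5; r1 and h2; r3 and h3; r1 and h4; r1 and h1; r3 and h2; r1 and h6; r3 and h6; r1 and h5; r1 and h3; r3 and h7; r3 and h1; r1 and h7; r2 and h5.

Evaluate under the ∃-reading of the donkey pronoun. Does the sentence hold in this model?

"it" takes "a horse" as antecedent — a donkey pronoun bound across the clause boundary.
Weak reading: every rancher r with some owns-horse has at least one owns-horse h such that rides(r,h) ∧ shoes(r,h).
Per rancher: r1:✓  r2:✗  r3:✓
r2 has no witness among its owns-horses.

False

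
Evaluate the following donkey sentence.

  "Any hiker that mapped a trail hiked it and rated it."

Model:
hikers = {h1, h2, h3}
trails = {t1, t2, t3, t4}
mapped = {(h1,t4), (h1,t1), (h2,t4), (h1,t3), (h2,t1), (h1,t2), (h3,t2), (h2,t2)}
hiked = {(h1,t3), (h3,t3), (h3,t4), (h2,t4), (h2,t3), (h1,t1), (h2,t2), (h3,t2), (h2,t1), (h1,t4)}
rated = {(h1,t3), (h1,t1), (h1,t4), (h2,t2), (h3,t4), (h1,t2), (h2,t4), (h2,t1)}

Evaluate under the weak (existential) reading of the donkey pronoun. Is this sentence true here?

False

"it" takes "a trail" as antecedent — a donkey pronoun bound across the clause boundary.
Weak reading: every hiker h with some mapped-trail has at least one mapped-trail t such that hiked(h,t) ∧ rated(h,t).
Per hiker: h1:✓  h2:✓  h3:✗
h3 has no witness among its mapped-trails.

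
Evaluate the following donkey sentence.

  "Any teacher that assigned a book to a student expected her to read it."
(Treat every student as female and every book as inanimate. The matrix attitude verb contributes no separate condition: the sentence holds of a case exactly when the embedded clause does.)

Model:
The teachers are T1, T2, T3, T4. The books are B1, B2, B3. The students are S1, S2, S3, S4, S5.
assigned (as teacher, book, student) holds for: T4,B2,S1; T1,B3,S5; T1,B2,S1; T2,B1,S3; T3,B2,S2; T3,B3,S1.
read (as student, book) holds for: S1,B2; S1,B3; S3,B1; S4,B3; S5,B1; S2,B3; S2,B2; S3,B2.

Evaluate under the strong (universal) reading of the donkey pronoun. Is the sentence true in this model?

"her" takes "a student" as antecedent and "it" takes "a book"; both are donkey pronouns co-varying with the restrictor.
Strong reading: for every (t,b,s) with assigned(t,b,s), read(s,b).
Restrictor triples: (T1,B2,S1)→read(S1,B2) ✓  (T1,B3,S5)→read(S5,B3) ✗  (T2,B1,S3)→read(S3,B1) ✓  (T3,B2,S2)→read(S2,B2) ✓  (T3,B3,S1)→read(S1,B3) ✓  (T4,B2,S1)→read(S1,B2) ✓
Counterexample: (T1,B3,S5) — read(S5,B3) does not hold.

False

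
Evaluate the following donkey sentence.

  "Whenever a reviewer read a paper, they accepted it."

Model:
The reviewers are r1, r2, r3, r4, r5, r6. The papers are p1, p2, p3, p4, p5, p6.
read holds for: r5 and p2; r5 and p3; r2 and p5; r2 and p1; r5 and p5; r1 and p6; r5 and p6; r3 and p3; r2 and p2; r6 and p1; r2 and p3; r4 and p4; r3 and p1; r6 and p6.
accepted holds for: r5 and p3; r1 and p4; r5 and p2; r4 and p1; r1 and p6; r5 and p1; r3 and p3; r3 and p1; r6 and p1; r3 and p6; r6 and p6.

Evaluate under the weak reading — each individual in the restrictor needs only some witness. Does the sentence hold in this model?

False

"it" takes "a paper" as antecedent — a donkey pronoun bound across the clause boundary.
Weak reading: every reviewer r with some read-paper has at least one read-paper p such that accepted(r,p).
Per reviewer: r1:✓  r2:✗  r3:✓  r4:✗  r5:✓  r6:✓
r2 has no witness among its read-papers.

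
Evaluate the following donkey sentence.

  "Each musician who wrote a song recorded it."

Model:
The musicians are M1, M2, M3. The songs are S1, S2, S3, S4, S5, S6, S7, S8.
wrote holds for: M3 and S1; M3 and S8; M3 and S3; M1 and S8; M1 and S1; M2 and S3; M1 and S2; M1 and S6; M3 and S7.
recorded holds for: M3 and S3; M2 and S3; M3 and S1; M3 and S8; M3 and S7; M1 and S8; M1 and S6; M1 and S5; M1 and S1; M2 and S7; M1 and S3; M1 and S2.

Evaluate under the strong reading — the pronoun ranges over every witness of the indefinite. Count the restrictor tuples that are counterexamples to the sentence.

"it" takes "a song" as antecedent — a donkey pronoun bound across the clause boundary.
Strong reading: for every (m,s) with wrote(m,s), recorded(m,s).
Restrictor pairs: (M1,S1) ✓  (M1,S2) ✓  (M1,S6) ✓  (M1,S8) ✓  (M2,S3) ✓  (M3,S1) ✓  (M3,S3) ✓  (M3,S7) ✓  (M3,S8) ✓
Counterexamples (restrictor pairs failing the scope): 0.

0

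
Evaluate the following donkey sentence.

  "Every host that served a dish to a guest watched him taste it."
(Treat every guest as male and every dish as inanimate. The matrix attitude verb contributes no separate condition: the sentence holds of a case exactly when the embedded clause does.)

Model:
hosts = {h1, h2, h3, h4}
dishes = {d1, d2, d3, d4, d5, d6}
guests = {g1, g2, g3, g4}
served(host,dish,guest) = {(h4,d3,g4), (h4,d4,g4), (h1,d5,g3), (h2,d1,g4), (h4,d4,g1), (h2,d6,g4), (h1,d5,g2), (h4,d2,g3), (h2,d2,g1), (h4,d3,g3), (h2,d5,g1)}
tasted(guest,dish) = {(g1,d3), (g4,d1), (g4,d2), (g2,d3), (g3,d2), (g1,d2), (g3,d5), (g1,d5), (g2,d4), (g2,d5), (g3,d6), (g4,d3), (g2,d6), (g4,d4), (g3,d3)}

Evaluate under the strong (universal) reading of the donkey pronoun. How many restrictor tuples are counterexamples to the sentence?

2

"him" takes "a guest" as antecedent and "it" takes "a dish"; both are donkey pronouns co-varying with the restrictor.
Strong reading: for every (h,d,g) with served(h,d,g), tasted(g,d).
Restrictor triples: (h1,d5,g2)→tasted(g2,d5) ✓  (h1,d5,g3)→tasted(g3,d5) ✓  (h2,d1,g4)→tasted(g4,d1) ✓  (h2,d2,g1)→tasted(g1,d2) ✓  (h2,d5,g1)→tasted(g1,d5) ✓  (h2,d6,g4)→tasted(g4,d6) ✗  (h4,d2,g3)→tasted(g3,d2) ✓  (h4,d3,g3)→tasted(g3,d3) ✓  (h4,d3,g4)→tasted(g4,d3) ✓  (h4,d4,g1)→tasted(g1,d4) ✗  (h4,d4,g4)→tasted(g4,d4) ✓
Counterexamples (restrictor triples failing the scope): 2.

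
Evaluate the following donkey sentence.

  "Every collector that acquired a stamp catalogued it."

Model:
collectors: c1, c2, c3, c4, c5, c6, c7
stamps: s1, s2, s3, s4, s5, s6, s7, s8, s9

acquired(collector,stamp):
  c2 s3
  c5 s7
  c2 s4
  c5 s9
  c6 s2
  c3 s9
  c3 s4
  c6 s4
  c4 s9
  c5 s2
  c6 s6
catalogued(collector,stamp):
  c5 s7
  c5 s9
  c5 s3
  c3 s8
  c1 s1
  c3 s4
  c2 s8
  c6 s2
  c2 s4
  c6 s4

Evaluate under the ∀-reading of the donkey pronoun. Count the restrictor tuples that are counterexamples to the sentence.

5

"it" takes "a stamp" as antecedent — a donkey pronoun bound across the clause boundary.
Strong reading: for every (c,s) with acquired(c,s), catalogued(c,s).
Restrictor pairs: (c2,s3) ✗  (c2,s4) ✓  (c3,s4) ✓  (c3,s9) ✗  (c4,s9) ✗  (c5,s2) ✗  (c5,s7) ✓  (c5,s9) ✓  (c6,s2) ✓  (c6,s4) ✓  (c6,s6) ✗
Counterexamples (restrictor pairs failing the scope): 5.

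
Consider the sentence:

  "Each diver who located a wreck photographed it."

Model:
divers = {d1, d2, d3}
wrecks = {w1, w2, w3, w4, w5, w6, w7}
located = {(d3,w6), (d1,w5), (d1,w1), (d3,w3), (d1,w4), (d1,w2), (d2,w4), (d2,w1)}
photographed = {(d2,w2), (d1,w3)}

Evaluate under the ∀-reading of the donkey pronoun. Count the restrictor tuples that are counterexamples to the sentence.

"it" takes "a wreck" as antecedent — a donkey pronoun bound across the clause boundary.
Strong reading: for every (d,w) with located(d,w), photographed(d,w).
Restrictor pairs: (d1,w1) ✗  (d1,w2) ✗  (d1,w4) ✗  (d1,w5) ✗  (d2,w1) ✗  (d2,w4) ✗  (d3,w3) ✗  (d3,w6) ✗
Counterexamples (restrictor pairs failing the scope): 8.

8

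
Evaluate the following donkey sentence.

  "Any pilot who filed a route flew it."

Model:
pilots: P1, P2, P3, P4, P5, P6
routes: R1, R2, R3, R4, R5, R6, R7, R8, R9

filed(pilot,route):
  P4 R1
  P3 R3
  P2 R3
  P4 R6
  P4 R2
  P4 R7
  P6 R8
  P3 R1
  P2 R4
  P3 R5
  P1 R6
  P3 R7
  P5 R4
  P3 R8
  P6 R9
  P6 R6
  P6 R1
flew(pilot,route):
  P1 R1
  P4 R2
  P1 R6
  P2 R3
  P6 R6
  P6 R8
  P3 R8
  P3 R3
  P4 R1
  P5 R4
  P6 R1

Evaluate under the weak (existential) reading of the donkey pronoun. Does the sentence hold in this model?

True

"it" takes "a route" as antecedent — a donkey pronoun bound across the clause boundary.
Weak reading: every pilot p with some filed-route has at least one filed-route r such that flew(p,r).
Per pilot: P1:✓  P2:✓  P3:✓  P4:✓  P5:✓  P6:✓
Every pilot in the restrictor has a witness.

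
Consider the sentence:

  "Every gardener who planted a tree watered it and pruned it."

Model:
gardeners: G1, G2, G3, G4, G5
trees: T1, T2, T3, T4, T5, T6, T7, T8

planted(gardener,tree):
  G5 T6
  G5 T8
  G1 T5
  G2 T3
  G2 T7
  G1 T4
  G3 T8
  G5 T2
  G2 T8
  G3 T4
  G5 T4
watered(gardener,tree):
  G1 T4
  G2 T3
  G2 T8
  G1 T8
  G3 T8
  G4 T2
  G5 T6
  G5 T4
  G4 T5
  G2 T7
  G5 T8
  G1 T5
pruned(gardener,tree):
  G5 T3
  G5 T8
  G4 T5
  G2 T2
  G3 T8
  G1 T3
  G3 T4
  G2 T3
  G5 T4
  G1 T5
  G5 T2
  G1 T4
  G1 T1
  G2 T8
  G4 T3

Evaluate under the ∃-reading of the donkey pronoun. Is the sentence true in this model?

True

"it" takes "a tree" as antecedent — a donkey pronoun bound across the clause boundary.
Weak reading: every gardener g with some planted-tree has at least one planted-tree t such that watered(g,t) ∧ pruned(g,t).
Per gardener: G1:✓  G2:✓  G3:✓  G5:✓
Every gardener in the restrictor has a witness.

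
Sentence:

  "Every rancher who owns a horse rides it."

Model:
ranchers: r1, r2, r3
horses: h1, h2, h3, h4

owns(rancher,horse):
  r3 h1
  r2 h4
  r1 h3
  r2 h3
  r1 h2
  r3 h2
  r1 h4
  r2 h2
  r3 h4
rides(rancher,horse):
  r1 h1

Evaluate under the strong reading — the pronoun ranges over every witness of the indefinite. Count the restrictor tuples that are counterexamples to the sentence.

"it" takes "a horse" as antecedent — a donkey pronoun bound across the clause boundary.
Strong reading: for every (r,h) with owns(r,h), rides(r,h).
Restrictor pairs: (r1,h2) ✗  (r1,h3) ✗  (r1,h4) ✗  (r2,h2) ✗  (r2,h3) ✗  (r2,h4) ✗  (r3,h1) ✗  (r3,h2) ✗  (r3,h4) ✗
Counterexamples (restrictor pairs failing the scope): 9.

9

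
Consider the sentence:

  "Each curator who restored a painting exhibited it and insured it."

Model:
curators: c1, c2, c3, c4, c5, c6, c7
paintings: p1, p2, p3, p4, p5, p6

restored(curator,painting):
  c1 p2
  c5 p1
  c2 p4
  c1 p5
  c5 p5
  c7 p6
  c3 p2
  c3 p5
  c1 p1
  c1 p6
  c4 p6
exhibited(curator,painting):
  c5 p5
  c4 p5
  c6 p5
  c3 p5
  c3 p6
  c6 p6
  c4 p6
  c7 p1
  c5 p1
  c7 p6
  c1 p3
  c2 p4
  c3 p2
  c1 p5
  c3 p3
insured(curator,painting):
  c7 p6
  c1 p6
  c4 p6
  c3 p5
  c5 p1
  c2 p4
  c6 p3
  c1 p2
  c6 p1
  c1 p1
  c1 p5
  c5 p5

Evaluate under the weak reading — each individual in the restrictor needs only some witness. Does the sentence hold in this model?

True

"it" takes "a painting" as antecedent — a donkey pronoun bound across the clause boundary.
Weak reading: every curator c with some restored-painting has at least one restored-painting p such that exhibited(c,p) ∧ insured(c,p).
Per curator: c1:✓  c2:✓  c3:✓  c4:✓  c5:✓  c7:✓
Every curator in the restrictor has a witness.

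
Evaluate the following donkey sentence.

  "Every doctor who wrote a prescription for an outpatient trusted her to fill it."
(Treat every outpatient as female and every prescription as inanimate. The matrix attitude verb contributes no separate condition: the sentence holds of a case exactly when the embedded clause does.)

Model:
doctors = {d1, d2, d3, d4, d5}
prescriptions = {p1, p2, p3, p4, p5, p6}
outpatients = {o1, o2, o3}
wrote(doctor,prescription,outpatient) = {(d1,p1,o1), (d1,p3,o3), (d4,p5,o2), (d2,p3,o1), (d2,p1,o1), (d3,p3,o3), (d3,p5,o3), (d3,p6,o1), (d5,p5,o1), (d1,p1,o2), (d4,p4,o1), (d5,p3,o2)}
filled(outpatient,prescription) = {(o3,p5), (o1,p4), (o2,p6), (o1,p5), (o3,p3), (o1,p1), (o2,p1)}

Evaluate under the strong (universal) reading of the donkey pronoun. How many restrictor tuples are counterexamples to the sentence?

4

"her" takes "an outpatient" as antecedent and "it" takes "a prescription"; both are donkey pronouns co-varying with the restrictor.
Strong reading: for every (d,p,o) with wrote(d,p,o), filled(o,p).
Restrictor triples: (d1,p1,o1)→filled(o1,p1) ✓  (d1,p1,o2)→filled(o2,p1) ✓  (d1,p3,o3)→filled(o3,p3) ✓  (d2,p1,o1)→filled(o1,p1) ✓  (d2,p3,o1)→filled(o1,p3) ✗  (d3,p3,o3)→filled(o3,p3) ✓  (d3,p5,o3)→filled(o3,p5) ✓  (d3,p6,o1)→filled(o1,p6) ✗  (d4,p4,o1)→filled(o1,p4) ✓  (d4,p5,o2)→filled(o2,p5) ✗  (d5,p3,o2)→filled(o2,p3) ✗  (d5,p5,o1)→filled(o1,p5) ✓
Counterexamples (restrictor triples failing the scope): 4.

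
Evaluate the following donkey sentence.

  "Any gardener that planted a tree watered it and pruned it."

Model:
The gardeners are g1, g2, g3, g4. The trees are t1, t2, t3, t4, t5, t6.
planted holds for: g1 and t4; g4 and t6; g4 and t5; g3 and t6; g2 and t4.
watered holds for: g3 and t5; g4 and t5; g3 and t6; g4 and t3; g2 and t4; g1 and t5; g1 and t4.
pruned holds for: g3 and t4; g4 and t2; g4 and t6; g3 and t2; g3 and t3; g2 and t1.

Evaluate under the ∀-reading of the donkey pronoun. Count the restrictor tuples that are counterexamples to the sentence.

"it" takes "a tree" as antecedent — a donkey pronoun bound across the clause boundary.
Strong reading: for every (g,t) with planted(g,t), watered(g,t) ∧ pruned(g,t).
Restrictor pairs: (g1,t4) ✗  (g2,t4) ✗  (g3,t6) ✗  (g4,t5) ✗  (g4,t6) ✗
Counterexamples (restrictor pairs failing the scope): 5.

5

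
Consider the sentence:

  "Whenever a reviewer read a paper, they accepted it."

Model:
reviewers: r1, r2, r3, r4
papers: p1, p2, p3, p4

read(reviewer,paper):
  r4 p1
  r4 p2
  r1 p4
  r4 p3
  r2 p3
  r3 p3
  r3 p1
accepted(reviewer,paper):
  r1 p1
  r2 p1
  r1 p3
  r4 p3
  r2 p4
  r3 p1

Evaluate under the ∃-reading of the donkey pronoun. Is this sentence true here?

False

"it" takes "a paper" as antecedent — a donkey pronoun bound across the clause boundary.
Weak reading: every reviewer r with some read-paper has at least one read-paper p such that accepted(r,p).
Per reviewer: r1:✗  r2:✗  r3:✓  r4:✓
r1 has no witness among its read-papers.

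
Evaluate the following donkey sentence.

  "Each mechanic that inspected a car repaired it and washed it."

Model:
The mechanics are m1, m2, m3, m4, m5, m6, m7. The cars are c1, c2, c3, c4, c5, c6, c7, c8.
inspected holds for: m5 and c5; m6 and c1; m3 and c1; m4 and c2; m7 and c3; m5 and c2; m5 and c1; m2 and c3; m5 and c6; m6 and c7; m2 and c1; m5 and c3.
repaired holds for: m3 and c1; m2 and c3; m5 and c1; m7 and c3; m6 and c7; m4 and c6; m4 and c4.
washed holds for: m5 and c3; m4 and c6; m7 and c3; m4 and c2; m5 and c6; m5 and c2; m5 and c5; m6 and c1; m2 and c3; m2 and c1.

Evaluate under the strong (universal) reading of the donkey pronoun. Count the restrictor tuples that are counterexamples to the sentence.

"it" takes "a car" as antecedent — a donkey pronoun bound across the clause boundary.
Strong reading: for every (m,c) with inspected(m,c), repaired(m,c) ∧ washed(m,c).
Restrictor pairs: (m2,c1) ✗  (m2,c3) ✓  (m3,c1) ✗  (m4,c2) ✗  (m5,c1) ✗  (m5,c2) ✗  (m5,c3) ✗  (m5,c5) ✗  (m5,c6) ✗  (m6,c1) ✗  (m6,c7) ✗  (m7,c3) ✓
Counterexamples (restrictor pairs failing the scope): 10.

10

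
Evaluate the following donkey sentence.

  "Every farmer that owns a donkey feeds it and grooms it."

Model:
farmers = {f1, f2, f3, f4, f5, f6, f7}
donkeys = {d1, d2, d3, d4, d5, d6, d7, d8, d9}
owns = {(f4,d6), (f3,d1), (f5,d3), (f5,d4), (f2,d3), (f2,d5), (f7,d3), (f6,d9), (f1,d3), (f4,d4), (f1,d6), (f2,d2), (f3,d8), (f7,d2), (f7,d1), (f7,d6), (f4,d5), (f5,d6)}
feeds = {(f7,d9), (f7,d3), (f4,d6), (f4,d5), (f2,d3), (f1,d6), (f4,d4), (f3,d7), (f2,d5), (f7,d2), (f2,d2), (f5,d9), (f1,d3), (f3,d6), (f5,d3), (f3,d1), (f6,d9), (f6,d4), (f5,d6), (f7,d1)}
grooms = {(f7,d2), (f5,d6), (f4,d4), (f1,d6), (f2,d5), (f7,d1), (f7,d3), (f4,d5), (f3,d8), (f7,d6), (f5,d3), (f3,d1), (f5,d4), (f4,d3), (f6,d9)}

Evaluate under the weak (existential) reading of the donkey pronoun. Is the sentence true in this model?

True

"it" takes "a donkey" as antecedent — a donkey pronoun bound across the clause boundary.
Weak reading: every farmer f with some owns-donkey has at least one owns-donkey d such that feeds(f,d) ∧ grooms(f,d).
Per farmer: f1:✓  f2:✓  f3:✓  f4:✓  f5:✓  f6:✓  f7:✓
Every farmer in the restrictor has a witness.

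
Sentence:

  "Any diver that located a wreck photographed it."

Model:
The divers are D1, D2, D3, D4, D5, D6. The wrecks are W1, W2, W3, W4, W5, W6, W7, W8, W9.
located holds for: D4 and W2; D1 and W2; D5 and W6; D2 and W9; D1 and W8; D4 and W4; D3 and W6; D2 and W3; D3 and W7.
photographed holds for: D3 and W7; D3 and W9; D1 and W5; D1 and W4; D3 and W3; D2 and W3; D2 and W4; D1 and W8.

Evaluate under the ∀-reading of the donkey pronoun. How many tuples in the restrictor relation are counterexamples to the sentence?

6

"it" takes "a wreck" as antecedent — a donkey pronoun bound across the clause boundary.
Strong reading: for every (d,w) with located(d,w), photographed(d,w).
Restrictor pairs: (D1,W2) ✗  (D1,W8) ✓  (D2,W3) ✓  (D2,W9) ✗  (D3,W6) ✗  (D3,W7) ✓  (D4,W2) ✗  (D4,W4) ✗  (D5,W6) ✗
Counterexamples (restrictor pairs failing the scope): 6.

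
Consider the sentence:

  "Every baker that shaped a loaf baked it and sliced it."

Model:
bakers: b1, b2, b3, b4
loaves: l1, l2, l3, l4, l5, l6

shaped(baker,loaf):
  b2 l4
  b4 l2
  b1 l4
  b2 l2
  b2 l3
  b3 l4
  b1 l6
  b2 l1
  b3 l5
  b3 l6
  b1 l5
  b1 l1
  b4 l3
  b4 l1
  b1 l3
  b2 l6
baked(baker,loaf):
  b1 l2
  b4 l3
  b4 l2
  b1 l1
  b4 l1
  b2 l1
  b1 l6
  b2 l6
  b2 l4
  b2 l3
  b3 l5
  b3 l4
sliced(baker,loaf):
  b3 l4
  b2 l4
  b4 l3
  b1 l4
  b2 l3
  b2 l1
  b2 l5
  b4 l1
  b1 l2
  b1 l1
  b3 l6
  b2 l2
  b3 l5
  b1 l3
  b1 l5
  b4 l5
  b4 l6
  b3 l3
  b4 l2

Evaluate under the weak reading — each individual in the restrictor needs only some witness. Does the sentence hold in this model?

True

"it" takes "a loaf" as antecedent — a donkey pronoun bound across the clause boundary.
Weak reading: every baker b with some shaped-loaf has at least one shaped-loaf l such that baked(b,l) ∧ sliced(b,l).
Per baker: b1:✓  b2:✓  b3:✓  b4:✓
Every baker in the restrictor has a witness.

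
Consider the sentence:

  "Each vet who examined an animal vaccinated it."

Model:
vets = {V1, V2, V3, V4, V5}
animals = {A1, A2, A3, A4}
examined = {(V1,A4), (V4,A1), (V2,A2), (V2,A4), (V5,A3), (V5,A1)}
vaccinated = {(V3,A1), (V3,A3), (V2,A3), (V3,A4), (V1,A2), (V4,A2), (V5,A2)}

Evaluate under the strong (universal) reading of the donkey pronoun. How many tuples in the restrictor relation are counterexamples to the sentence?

"it" takes "an animal" as antecedent — a donkey pronoun bound across the clause boundary.
Strong reading: for every (v,a) with examined(v,a), vaccinated(v,a).
Restrictor pairs: (V1,A4) ✗  (V2,A2) ✗  (V2,A4) ✗  (V4,A1) ✗  (V5,A1) ✗  (V5,A3) ✗
Counterexamples (restrictor pairs failing the scope): 6.

6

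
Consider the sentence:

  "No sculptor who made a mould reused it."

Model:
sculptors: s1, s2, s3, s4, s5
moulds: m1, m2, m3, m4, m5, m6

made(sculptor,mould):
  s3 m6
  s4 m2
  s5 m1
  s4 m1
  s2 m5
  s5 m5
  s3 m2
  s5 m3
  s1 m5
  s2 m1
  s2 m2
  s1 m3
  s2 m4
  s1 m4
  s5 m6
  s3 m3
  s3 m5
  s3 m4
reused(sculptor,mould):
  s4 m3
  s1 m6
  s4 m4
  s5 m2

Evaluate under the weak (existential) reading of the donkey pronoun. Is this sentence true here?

True

"it" takes "a mould" as antecedent — a donkey pronoun bound across the clause boundary.
Truth condition: for no (s,m) with made(s,m) does reused(s,m) hold.
Restrictor pairs — does the scope hold? (s1,m3):fails  (s1,m4):fails  (s1,m5):fails  (s2,m1):fails  (s2,m2):fails  (s2,m4):fails  (s2,m5):fails  (s3,m2):fails  (s3,m3):fails  (s3,m4):fails  (s3,m5):fails  (s3,m6):fails  (s4,m1):fails  (s4,m2):fails  (s5,m1):fails  (s5,m3):fails  (s5,m5):fails  (s5,m6):fails
Scope holds for no restrictor pair, so the sentence is true.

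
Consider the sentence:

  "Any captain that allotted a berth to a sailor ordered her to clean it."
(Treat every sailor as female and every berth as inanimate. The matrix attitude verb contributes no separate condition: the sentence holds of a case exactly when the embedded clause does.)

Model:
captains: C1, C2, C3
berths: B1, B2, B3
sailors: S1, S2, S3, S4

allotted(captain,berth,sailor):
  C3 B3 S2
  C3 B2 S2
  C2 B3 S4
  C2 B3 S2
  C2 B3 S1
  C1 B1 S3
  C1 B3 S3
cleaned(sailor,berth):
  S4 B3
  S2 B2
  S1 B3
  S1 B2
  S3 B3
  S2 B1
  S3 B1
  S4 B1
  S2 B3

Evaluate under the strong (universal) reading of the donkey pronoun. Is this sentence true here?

True

"her" takes "a sailor" as antecedent and "it" takes "a berth"; both are donkey pronouns co-varying with the restrictor.
Strong reading: for every (c,b,s) with allotted(c,b,s), cleaned(s,b).
Restrictor triples: (C1,B1,S3)→cleaned(S3,B1) ✓  (C1,B3,S3)→cleaned(S3,B3) ✓  (C2,B3,S1)→cleaned(S1,B3) ✓  (C2,B3,S2)→cleaned(S2,B3) ✓  (C2,B3,S4)→cleaned(S4,B3) ✓  (C3,B2,S2)→cleaned(S2,B2) ✓  (C3,B3,S2)→cleaned(S2,B3) ✓
Every restrictor triple satisfies the scope.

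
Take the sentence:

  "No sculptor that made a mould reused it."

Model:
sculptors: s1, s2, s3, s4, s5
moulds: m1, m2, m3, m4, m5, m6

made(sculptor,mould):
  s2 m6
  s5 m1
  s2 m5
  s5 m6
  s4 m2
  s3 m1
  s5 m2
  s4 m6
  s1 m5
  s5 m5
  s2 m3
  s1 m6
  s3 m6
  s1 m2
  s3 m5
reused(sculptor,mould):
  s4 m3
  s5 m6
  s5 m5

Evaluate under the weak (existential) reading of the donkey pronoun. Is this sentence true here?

"it" takes "a mould" as antecedent — a donkey pronoun bound across the clause boundary.
Truth condition: for no (s,m) with made(s,m) does reused(s,m) hold.
Restrictor pairs — does the scope hold? (s1,m2):fails  (s1,m5):fails  (s1,m6):fails  (s2,m3):fails  (s2,m5):fails  (s2,m6):fails  (s3,m1):fails  (s3,m5):fails  (s3,m6):fails  (s4,m2):fails  (s4,m6):fails  (s5,m1):fails  (s5,m2):fails  (s5,m5):holds  (s5,m6):holds
Scope holds for 2 pair(s), so the sentence is false.

False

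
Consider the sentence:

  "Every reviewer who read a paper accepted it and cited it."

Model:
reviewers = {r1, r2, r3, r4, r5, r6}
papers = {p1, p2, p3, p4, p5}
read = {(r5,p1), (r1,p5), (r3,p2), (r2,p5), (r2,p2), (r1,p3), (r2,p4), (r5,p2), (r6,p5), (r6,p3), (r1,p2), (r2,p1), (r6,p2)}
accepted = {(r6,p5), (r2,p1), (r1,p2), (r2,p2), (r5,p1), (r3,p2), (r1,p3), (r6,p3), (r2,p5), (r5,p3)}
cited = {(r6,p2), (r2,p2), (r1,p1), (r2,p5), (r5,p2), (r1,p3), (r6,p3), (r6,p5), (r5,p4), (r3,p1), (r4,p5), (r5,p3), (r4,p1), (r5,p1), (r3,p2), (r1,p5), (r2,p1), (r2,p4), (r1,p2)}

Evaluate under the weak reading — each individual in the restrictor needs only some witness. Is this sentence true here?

"it" takes "a paper" as antecedent — a donkey pronoun bound across the clause boundary.
Weak reading: every reviewer r with some read-paper has at least one read-paper p such that accepted(r,p) ∧ cited(r,p).
Per reviewer: r1:✓  r2:✓  r3:✓  r5:✓  r6:✓
Every reviewer in the restrictor has a witness.

True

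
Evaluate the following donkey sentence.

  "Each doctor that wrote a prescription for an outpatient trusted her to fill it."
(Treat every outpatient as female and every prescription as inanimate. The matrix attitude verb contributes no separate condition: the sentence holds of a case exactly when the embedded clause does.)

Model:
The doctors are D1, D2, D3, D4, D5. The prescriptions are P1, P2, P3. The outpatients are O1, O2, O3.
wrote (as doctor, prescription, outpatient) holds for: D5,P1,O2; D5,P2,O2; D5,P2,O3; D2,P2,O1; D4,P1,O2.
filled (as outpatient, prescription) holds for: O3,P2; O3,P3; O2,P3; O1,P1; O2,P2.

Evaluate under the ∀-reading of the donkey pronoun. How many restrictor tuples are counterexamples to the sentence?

"her" takes "an outpatient" as antecedent and "it" takes "a prescription"; both are donkey pronouns co-varying with the restrictor.
Strong reading: for every (d,p,o) with wrote(d,p,o), filled(o,p).
Restrictor triples: (D2,P2,O1)→filled(O1,P2) ✗  (D4,P1,O2)→filled(O2,P1) ✗  (D5,P1,O2)→filled(O2,P1) ✗  (D5,P2,O2)→filled(O2,P2) ✓  (D5,P2,O3)→filled(O3,P2) ✓
Counterexamples (restrictor triples failing the scope): 3.

3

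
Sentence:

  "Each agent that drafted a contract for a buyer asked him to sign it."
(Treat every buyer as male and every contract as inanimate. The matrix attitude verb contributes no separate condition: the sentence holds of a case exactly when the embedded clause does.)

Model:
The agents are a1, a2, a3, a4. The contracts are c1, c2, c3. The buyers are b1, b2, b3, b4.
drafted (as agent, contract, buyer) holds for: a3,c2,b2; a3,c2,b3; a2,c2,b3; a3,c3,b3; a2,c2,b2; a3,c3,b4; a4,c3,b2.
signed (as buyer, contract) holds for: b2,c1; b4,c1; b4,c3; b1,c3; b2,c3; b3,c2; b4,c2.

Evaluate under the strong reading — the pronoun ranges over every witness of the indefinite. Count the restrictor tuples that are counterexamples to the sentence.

3

"him" takes "a buyer" as antecedent and "it" takes "a contract"; both are donkey pronouns co-varying with the restrictor.
Strong reading: for every (a,c,b) with drafted(a,c,b), signed(b,c).
Restrictor triples: (a2,c2,b2)→signed(b2,c2) ✗  (a2,c2,b3)→signed(b3,c2) ✓  (a3,c2,b2)→signed(b2,c2) ✗  (a3,c2,b3)→signed(b3,c2) ✓  (a3,c3,b3)→signed(b3,c3) ✗  (a3,c3,b4)→signed(b4,c3) ✓  (a4,c3,b2)→signed(b2,c3) ✓
Counterexamples (restrictor triples failing the scope): 3.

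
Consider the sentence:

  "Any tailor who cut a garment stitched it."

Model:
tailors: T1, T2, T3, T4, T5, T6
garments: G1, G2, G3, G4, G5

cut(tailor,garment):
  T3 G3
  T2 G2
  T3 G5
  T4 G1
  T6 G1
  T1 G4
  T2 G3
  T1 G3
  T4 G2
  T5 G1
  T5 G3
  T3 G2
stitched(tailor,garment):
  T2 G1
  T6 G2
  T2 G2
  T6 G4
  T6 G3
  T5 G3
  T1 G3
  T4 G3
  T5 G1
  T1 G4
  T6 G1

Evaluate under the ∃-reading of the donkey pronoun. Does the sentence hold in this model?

False

"it" takes "a garment" as antecedent — a donkey pronoun bound across the clause boundary.
Weak reading: every tailor t with some cut-garment has at least one cut-garment g such that stitched(t,g).
Per tailor: T1:✓  T2:✓  T3:✗  T4:✗  T5:✓  T6:✓
T3 has no witness among its cut-garments.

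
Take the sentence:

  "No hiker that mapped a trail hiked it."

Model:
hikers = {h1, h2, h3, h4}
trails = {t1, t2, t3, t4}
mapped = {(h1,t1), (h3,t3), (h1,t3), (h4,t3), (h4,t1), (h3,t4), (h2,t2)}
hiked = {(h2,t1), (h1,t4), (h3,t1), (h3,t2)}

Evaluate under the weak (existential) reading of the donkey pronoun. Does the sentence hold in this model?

True

"it" takes "a trail" as antecedent — a donkey pronoun bound across the clause boundary.
Truth condition: for no (h,t) with mapped(h,t) does hiked(h,t) hold.
Restrictor pairs — does the scope hold? (h1,t1):fails  (h1,t3):fails  (h2,t2):fails  (h3,t3):fails  (h3,t4):fails  (h4,t1):fails  (h4,t3):fails
Scope holds for no restrictor pair, so the sentence is true.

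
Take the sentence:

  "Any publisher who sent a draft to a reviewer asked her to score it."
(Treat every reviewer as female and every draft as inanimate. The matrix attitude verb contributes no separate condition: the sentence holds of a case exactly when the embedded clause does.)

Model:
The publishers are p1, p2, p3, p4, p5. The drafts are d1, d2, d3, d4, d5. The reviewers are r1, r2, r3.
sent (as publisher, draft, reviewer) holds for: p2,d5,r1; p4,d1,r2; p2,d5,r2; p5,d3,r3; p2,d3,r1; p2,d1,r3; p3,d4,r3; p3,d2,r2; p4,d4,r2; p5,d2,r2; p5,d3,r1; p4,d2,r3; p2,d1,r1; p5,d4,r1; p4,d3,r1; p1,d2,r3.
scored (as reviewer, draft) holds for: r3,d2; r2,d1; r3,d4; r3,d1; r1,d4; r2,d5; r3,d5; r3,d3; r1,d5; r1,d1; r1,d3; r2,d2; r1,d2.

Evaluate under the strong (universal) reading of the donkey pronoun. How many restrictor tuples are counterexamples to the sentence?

"her" takes "a reviewer" as antecedent and "it" takes "a draft"; both are donkey pronouns co-varying with the restrictor.
Strong reading: for every (p,d,r) with sent(p,d,r), scored(r,d).
Restrictor triples: (p1,d2,r3)→scored(r3,d2) ✓  (p2,d1,r1)→scored(r1,d1) ✓  (p2,d1,r3)→scored(r3,d1) ✓  (p2,d3,r1)→scored(r1,d3) ✓  (p2,d5,r1)→scored(r1,d5) ✓  (p2,d5,r2)→scored(r2,d5) ✓  (p3,d2,r2)→scored(r2,d2) ✓  (p3,d4,r3)→scored(r3,d4) ✓  (p4,d1,r2)→scored(r2,d1) ✓  (p4,d2,r3)→scored(r3,d2) ✓  (p4,d3,r1)→scored(r1,d3) ✓  (p4,d4,r2)→scored(r2,d4) ✗  (p5,d2,r2)→scored(r2,d2) ✓  (p5,d3,r1)→scored(r1,d3) ✓  (p5,d3,r3)→scored(r3,d3) ✓  (p5,d4,r1)→scored(r1,d4) ✓
Counterexamples (restrictor triples failing the scope): 1.

1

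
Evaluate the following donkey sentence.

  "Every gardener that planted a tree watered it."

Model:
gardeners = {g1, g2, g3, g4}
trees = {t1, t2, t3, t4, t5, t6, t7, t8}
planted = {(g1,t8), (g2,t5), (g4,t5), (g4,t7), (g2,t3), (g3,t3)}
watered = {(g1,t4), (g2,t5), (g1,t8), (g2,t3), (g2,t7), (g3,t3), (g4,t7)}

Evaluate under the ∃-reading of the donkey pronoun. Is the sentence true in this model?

True

"it" takes "a tree" as antecedent — a donkey pronoun bound across the clause boundary.
Weak reading: every gardener g with some planted-tree has at least one planted-tree t such that watered(g,t).
Per gardener: g1:✓  g2:✓  g3:✓  g4:✓
Every gardener in the restrictor has a witness.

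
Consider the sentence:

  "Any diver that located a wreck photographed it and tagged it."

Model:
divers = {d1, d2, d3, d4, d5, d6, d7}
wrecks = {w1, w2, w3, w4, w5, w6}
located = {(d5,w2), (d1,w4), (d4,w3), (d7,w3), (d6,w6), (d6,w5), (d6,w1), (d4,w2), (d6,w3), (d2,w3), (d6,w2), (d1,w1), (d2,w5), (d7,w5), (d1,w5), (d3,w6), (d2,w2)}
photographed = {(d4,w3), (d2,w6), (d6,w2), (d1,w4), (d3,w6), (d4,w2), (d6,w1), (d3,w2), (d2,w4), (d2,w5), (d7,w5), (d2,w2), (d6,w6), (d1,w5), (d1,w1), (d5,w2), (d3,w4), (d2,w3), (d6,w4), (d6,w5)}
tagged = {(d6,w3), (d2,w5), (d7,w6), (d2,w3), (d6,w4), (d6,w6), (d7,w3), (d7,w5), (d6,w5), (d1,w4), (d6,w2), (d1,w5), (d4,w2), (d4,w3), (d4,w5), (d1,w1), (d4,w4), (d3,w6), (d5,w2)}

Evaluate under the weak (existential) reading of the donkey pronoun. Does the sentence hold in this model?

True

"it" takes "a wreck" as antecedent — a donkey pronoun bound across the clause boundary.
Weak reading: every diver d with some located-wreck has at least one located-wreck w such that photographed(d,w) ∧ tagged(d,w).
Per diver: d1:✓  d2:✓  d3:✓  d4:✓  d5:✓  d6:✓  d7:✓
Every diver in the restrictor has a witness.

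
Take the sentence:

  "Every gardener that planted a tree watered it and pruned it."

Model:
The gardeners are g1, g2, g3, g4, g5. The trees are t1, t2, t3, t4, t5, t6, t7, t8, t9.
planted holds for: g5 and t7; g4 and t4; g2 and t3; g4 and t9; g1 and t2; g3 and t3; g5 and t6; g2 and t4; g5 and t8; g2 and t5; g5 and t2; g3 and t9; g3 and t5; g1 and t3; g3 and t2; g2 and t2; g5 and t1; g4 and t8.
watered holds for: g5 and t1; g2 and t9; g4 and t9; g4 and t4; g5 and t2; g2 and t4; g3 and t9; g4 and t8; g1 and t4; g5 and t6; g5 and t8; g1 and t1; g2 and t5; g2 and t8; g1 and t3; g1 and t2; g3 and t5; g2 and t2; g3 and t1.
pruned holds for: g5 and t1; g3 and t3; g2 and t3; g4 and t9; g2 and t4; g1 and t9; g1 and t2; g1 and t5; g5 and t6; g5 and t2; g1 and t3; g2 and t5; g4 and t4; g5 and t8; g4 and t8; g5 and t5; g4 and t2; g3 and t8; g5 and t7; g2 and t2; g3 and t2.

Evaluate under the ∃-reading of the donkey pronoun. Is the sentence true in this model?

"it" takes "a tree" as antecedent — a donkey pronoun bound across the clause boundary.
Weak reading: every gardener g with some planted-tree has at least one planted-tree t such that watered(g,t) ∧ pruned(g,t).
Per gardener: g1:✓  g2:✓  g3:✗  g4:✓  g5:✓
g3 has no witness among its planted-trees.

False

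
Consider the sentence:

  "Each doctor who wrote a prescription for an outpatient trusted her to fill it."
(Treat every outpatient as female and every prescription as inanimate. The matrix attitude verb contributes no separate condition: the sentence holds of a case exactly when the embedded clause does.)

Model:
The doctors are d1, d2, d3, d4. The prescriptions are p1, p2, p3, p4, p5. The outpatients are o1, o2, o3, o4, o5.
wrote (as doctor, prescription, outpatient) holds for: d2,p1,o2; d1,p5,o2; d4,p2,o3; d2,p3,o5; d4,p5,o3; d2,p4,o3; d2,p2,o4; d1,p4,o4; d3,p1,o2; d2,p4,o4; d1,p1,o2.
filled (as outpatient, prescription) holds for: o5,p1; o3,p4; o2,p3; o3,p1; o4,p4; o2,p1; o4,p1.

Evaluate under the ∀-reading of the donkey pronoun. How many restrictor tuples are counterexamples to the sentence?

5

"her" takes "an outpatient" as antecedent and "it" takes "a prescription"; both are donkey pronouns co-varying with the restrictor.
Strong reading: for every (d,p,o) with wrote(d,p,o), filled(o,p).
Restrictor triples: (d1,p1,o2)→filled(o2,p1) ✓  (d1,p4,o4)→filled(o4,p4) ✓  (d1,p5,o2)→filled(o2,p5) ✗  (d2,p1,o2)→filled(o2,p1) ✓  (d2,p2,o4)→filled(o4,p2) ✗  (d2,p3,o5)→filled(o5,p3) ✗  (d2,p4,o3)→filled(o3,p4) ✓  (d2,p4,o4)→filled(o4,p4) ✓  (d3,p1,o2)→filled(o2,p1) ✓  (d4,p2,o3)→filled(o3,p2) ✗  (d4,p5,o3)→filled(o3,p5) ✗
Counterexamples (restrictor triples failing the scope): 5.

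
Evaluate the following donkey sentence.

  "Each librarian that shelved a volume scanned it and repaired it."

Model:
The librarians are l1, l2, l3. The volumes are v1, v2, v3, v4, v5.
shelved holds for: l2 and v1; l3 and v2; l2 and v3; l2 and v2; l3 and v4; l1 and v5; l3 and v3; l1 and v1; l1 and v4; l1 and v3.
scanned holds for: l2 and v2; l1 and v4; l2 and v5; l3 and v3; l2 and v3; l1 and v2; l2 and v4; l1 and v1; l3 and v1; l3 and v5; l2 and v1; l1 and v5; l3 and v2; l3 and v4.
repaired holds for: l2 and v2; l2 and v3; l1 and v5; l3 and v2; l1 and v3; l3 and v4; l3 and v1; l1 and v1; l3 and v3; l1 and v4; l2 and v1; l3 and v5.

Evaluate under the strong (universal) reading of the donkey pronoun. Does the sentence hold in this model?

"it" takes "a volume" as antecedent — a donkey pronoun bound across the clause boundary.
Strong reading: for every (l,v) with shelved(l,v), scanned(l,v) ∧ repaired(l,v).
Restrictor pairs: (l1,v1) ✓  (l1,v3) ✗  (l1,v4) ✓  (l1,v5) ✓  (l2,v1) ✓  (l2,v2) ✓  (l2,v3) ✓  (l3,v2) ✓  (l3,v3) ✓  (l3,v4) ✓
Counterexample: (l1,v3) is in shelved but fails the scope.

False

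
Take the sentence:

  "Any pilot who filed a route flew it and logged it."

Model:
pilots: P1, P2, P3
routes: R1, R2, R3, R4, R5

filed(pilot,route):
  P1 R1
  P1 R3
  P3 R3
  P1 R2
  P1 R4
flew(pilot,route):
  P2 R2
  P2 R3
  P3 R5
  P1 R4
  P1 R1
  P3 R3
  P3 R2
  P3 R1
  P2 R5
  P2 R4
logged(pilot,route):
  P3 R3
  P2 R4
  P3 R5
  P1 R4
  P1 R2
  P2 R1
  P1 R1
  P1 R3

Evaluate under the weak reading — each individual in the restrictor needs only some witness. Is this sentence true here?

"it" takes "a route" as antecedent — a donkey pronoun bound across the clause boundary.
Weak reading: every pilot p with some filed-route has at least one filed-route r such that flew(p,r) ∧ logged(p,r).
Per pilot: P1:✓  P3:✓
Every pilot in the restrictor has a witness.

True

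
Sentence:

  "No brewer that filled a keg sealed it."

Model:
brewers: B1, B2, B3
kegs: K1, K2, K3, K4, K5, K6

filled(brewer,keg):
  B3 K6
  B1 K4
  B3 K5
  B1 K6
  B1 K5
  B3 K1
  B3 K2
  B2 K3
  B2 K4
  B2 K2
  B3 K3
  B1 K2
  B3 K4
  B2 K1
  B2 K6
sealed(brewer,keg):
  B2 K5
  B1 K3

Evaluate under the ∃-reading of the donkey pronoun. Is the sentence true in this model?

"it" takes "a keg" as antecedent — a donkey pronoun bound across the clause boundary.
Truth condition: for no (b,k) with filled(b,k) does sealed(b,k) hold.
Restrictor pairs — does the scope hold? (B1,K2):fails  (B1,K4):fails  (B1,K5):fails  (B1,K6):fails  (B2,K1):fails  (B2,K2):fails  (B2,K3):fails  (B2,K4):fails  (B2,K6):fails  (B3,K1):fails  (B3,K2):fails  (B3,K3):fails  (B3,K4):fails  (B3,K5):fails  (B3,K6):fails
Scope holds for no restrictor pair, so the sentence is true.

True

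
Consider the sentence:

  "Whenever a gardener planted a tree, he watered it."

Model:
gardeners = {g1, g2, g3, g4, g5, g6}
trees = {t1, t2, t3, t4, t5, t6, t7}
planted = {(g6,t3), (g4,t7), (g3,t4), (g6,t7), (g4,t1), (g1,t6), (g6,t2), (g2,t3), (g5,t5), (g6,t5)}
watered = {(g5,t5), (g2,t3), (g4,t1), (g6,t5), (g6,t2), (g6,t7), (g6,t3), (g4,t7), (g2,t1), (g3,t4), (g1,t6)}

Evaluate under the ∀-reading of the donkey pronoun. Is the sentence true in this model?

True

"it" takes "a tree" as antecedent — a donkey pronoun bound across the clause boundary.
Strong reading: for every (g,t) with planted(g,t), watered(g,t).
Restrictor pairs: (g1,t6) ✓  (g2,t3) ✓  (g3,t4) ✓  (g4,t1) ✓  (g4,t7) ✓  (g5,t5) ✓  (g6,t2) ✓  (g6,t3) ✓  (g6,t5) ✓  (g6,t7) ✓
Every restrictor pair satisfies the scope.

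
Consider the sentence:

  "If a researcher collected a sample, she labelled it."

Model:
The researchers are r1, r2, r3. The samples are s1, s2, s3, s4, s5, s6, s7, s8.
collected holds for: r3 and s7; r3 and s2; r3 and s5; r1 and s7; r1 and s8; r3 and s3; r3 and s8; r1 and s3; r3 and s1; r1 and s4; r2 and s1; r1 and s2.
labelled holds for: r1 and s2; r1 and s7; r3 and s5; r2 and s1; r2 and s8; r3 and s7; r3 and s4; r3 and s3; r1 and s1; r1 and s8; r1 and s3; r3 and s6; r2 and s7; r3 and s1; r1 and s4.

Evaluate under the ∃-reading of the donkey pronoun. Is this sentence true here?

True

"it" takes "a sample" as antecedent — a donkey pronoun bound across the clause boundary.
Weak reading: every researcher r with some collected-sample has at least one collected-sample s such that labelled(r,s).
Per researcher: r1:✓  r2:✓  r3:✓
Every researcher in the restrictor has a witness.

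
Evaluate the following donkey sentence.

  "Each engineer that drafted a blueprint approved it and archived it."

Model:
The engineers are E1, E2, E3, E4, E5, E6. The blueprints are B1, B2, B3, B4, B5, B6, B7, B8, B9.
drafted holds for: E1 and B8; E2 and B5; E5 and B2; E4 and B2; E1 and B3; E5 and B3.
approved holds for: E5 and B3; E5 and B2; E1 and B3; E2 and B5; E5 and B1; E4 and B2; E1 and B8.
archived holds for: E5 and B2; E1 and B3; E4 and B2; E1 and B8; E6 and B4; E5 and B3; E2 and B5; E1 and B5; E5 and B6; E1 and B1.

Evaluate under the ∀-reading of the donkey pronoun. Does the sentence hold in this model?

"it" takes "a blueprint" as antecedent — a donkey pronoun bound across the clause boundary.
Strong reading: for every (e,b) with drafted(e,b), approved(e,b) ∧ archived(e,b).
Restrictor pairs: (E1,B3) ✓  (E1,B8) ✓  (E2,B5) ✓  (E4,B2) ✓  (E5,B2) ✓  (E5,B3) ✓
Every restrictor pair satisfies the scope.

True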